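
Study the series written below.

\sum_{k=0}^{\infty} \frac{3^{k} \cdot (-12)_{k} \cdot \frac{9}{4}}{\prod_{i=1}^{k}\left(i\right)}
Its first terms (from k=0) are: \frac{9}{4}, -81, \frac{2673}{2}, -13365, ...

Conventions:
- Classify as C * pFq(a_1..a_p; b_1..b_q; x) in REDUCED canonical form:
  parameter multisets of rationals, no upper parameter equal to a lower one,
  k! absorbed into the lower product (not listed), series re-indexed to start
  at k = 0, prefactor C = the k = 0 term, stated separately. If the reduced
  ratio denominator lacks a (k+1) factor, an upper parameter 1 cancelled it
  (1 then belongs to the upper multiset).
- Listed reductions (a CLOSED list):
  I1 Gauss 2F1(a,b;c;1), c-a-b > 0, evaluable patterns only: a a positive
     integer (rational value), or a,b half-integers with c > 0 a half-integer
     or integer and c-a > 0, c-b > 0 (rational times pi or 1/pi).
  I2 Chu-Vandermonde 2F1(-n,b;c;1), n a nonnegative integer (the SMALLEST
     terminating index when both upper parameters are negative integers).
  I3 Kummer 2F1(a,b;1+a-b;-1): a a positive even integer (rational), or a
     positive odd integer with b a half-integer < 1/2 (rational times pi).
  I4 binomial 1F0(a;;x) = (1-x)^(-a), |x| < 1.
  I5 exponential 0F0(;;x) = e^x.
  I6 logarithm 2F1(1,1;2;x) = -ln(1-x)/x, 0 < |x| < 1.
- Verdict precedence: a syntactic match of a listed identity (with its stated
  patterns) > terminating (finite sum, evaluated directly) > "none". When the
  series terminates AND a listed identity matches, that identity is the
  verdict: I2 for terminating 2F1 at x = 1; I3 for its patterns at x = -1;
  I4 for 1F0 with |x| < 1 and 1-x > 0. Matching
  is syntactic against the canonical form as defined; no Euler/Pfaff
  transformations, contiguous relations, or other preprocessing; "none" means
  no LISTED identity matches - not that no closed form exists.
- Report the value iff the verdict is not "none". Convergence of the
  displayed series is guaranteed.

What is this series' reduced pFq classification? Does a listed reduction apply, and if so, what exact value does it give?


The tell: t_0 = \frac{9}{4} here, and the product of the first k integers (C = 9/4) is k!.
Term ratio: r(k) = 3 * (k-12) / [(k+1)] - rational; roots negated = parameters, x = 3, C = \frac{9}{4}.

This is \frac{9}{4} * 1F0(-12; -; 3) in reduced canonical form. Verdict: terminating - the sum ends at index 12 because -12 is a negative integer; exact evaluation follows. Its exact value is 9216.


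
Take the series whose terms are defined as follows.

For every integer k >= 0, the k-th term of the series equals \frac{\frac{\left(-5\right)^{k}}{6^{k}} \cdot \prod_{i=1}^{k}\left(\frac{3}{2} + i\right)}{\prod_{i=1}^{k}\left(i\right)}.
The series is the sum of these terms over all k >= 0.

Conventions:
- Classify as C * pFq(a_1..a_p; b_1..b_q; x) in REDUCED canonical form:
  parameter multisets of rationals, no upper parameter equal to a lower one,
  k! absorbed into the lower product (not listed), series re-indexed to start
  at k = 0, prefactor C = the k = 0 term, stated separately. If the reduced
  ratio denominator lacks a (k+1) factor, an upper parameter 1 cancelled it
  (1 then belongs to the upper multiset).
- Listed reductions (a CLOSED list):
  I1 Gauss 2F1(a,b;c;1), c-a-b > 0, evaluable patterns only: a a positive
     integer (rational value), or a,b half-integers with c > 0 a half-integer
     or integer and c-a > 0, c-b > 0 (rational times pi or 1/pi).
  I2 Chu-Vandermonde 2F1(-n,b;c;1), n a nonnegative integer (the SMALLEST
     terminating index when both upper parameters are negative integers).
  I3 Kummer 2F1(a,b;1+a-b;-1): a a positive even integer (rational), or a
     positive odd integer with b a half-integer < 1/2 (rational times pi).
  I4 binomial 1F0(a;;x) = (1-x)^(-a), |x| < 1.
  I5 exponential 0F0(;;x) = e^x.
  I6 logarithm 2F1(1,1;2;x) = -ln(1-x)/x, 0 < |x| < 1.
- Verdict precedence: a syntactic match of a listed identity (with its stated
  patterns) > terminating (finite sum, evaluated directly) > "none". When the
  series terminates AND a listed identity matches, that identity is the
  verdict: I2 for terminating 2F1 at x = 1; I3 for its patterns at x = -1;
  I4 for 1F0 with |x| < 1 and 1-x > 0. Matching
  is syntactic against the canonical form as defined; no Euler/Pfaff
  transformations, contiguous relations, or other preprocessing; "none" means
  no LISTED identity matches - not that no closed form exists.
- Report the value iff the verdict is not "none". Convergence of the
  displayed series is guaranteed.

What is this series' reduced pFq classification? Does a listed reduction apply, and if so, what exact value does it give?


At argument -\frac{5}{6}: a 1F0 with upper {\frac{5}{2}}, lower {-}, scaled by C = 1. Verdict: the binomial series (I4) fires (the 1F0 binomial series: exponent -5/2, x = -\frac{5}{6}). Value: \left(\frac{11}{6}\right)^{-\frac{5}{2}}.

Key observation: from the first term 1: the product of the first k integers (prefactor 1) is k!.
Ratio: r(k) = -\frac{5}{6} * (k+\frac{5}{2}) / [(k+1)] - poly over poly, x = -\frac{5}{6} from leading terms; C = 1 at k = 0.


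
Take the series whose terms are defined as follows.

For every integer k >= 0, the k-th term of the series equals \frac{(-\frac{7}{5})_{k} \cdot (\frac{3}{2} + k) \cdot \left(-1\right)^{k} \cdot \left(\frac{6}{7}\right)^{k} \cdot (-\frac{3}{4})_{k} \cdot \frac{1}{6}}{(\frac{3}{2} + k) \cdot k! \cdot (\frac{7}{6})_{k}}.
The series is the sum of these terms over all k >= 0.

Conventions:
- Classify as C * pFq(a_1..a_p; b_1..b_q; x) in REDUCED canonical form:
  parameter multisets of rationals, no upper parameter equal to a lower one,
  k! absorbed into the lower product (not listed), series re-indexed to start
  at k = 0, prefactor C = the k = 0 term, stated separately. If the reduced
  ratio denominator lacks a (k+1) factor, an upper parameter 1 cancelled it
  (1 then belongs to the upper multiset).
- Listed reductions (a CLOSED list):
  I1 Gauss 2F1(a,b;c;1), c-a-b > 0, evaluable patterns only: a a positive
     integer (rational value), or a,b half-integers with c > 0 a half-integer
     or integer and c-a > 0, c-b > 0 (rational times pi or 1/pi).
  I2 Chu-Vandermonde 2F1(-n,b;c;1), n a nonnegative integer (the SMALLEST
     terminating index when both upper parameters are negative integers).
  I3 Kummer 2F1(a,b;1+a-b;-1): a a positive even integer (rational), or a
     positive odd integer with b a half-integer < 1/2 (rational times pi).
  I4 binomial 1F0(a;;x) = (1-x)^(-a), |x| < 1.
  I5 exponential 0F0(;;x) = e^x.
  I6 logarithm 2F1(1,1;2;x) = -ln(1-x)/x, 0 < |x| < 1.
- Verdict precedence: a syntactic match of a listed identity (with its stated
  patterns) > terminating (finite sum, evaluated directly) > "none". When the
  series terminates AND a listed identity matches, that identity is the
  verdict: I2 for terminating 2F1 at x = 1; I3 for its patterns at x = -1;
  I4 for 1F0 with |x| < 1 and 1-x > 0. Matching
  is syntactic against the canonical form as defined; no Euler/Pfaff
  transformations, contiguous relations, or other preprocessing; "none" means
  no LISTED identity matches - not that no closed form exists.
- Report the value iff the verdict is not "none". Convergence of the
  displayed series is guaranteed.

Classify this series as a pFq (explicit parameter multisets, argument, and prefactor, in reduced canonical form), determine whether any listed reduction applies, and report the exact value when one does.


Prefactor \frac{1}{6}, argument -\frac{6}{7}: 2F1 with upper {-\frac{7}{5}, -\frac{3}{4}} over lower {\frac{7}{6}}. Verdict: none. No listed pattern accepts 2F1(-\frac{7}{5}, -\frac{3}{4}; \frac{7}{6}; -\frac{6}{7}).

Key step: x = -\frac{6}{7} and the (-1)^k factor (C = 1/6, x = -6/7) folds into the argument's sign.
Ratio: r(k) = -\frac{6}{7} * (k-\frac{7}{5}) (k-\frac{3}{4}) / [(k+\frac{7}{6}) (k+1)] ; factor over Q: parameters, x = -\frac{6}{7}, and C = \frac{1}{6}.


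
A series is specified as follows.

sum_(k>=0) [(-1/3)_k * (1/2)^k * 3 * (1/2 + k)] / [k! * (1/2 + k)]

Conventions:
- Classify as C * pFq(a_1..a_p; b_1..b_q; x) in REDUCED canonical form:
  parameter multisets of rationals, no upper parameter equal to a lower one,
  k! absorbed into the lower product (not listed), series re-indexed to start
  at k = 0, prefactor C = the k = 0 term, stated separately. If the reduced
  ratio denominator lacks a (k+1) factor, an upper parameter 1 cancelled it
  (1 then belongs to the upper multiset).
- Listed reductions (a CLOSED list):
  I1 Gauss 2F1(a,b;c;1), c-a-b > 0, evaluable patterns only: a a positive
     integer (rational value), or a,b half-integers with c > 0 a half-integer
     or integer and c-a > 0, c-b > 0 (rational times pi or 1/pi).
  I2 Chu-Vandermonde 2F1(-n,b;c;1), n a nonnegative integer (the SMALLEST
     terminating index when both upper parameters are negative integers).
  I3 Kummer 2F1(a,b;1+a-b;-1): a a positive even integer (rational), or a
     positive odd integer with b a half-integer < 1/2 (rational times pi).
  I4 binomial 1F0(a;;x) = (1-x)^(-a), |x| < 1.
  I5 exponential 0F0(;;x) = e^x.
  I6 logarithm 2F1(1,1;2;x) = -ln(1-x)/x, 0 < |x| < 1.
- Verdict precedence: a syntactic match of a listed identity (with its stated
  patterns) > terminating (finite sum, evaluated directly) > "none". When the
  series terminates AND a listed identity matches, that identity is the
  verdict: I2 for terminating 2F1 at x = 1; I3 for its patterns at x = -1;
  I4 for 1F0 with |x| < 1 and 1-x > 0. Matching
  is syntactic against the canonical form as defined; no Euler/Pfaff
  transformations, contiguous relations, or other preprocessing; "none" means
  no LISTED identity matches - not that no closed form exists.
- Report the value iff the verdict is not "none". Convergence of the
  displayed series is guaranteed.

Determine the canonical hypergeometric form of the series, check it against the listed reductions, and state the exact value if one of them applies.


At argument 1/2: a 1F0 with upper {-1/3}, lower {-}, scaled by C = 3. Verdict: this is the binomial series (I4) (the 1F0 binomial series: exponent 1/3, x = 1/2). Sum: 3 * (1/2)^(1/3).

The tell: with t_0 = 3, the factor k + 1/2 cancels (top and bottom), leaving prefactor 3.
Ratio: r(k) = (1/2) * (k-1/3) / [(k+1)] - rational in k, leading ratio (1/2); with t_0 = 3, classification follows.


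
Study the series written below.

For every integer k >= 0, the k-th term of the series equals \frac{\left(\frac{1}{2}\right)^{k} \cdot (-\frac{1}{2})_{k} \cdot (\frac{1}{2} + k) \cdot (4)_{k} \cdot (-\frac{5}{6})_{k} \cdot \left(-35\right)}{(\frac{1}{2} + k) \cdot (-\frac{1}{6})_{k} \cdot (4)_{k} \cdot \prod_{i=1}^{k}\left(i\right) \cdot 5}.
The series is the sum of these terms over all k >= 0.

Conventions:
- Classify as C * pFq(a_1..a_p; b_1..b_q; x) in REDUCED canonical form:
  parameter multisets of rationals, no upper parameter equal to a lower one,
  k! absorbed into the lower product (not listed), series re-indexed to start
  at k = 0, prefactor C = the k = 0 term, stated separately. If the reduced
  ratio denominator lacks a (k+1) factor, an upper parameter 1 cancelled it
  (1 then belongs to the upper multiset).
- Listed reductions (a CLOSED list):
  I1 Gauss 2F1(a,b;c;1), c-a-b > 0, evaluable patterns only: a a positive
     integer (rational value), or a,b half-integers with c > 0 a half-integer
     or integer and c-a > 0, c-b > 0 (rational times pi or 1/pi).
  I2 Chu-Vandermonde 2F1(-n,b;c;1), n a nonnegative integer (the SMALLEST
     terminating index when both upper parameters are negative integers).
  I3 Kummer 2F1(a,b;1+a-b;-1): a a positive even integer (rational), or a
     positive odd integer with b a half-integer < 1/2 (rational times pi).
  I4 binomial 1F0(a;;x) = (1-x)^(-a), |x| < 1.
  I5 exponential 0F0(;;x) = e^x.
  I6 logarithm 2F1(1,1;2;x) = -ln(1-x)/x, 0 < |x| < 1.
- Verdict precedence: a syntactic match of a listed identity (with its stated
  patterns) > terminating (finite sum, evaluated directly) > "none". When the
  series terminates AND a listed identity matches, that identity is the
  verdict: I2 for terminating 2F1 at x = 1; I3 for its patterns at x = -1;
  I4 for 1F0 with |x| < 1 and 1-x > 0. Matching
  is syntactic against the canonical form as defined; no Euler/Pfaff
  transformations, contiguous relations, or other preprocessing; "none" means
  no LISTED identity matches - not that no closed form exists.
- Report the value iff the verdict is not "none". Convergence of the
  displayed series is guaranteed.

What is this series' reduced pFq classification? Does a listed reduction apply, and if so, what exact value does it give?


At argument \frac{1}{2}: a 2F1 with upper {-\frac{5}{6}, -\frac{1}{2}}, lower {-\frac{1}{6}}, scaled by C = -7. Verdict: none (x = \frac{1}{2}): each listed identity misses the multisets {-\frac{5}{6}, -\frac{1}{2}} ; {-\frac{1}{6}}.

The tell: x = \frac{1}{2} and the constant factors (C = -7, x = 1/2) combine into one prefactor.
Consecutive-term ratio: r(k) = \frac{1}{2} * (k-\frac{5}{6}) (k-\frac{1}{2}) / [(k-\frac{1}{6}) (k+1)] ; factor over Q: parameters, x = \frac{1}{2}, and C = -7.


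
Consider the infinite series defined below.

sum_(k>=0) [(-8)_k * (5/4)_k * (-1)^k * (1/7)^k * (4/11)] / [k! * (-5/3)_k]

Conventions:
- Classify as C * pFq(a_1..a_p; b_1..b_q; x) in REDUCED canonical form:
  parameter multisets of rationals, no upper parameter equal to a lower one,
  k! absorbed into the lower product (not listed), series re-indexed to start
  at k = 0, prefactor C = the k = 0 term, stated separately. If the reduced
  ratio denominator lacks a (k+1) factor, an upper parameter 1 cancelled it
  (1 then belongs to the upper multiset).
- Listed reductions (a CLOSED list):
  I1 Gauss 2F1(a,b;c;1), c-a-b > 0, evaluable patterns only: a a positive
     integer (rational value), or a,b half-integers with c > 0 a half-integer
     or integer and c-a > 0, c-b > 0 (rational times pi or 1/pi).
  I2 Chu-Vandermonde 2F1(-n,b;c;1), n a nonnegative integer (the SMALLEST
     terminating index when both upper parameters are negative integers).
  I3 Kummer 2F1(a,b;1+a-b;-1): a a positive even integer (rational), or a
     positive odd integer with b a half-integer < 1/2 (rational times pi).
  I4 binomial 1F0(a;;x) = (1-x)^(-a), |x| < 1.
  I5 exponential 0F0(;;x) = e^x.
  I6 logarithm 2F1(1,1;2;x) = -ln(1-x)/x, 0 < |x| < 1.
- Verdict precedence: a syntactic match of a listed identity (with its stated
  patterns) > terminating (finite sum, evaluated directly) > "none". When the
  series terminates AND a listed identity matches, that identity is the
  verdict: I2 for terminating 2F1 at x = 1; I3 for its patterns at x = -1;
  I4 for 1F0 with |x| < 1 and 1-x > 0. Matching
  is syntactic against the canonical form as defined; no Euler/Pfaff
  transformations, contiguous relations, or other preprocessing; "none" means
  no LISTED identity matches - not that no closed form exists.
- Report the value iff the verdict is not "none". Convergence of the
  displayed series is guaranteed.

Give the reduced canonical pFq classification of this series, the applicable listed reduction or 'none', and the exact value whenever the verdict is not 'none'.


The tell: from the first term 4/11: the (-1)^k factor (prefactor 4/11) folds into the argument's sign.
Term ratio: r(k) = (-1/7) * (k-8) (k+5/4) / [(k-5/3) (k+1)] - rational in k. x = (-1/7); t_0 = 4/11; negate the roots.

At argument -1/7: a 2F1 with upper {-8, 5/4}, lower {-5/3}, scaled by C = 4/11. Verdict: terminating (-8 upstairs). 9 nonzero terms in all; added directly. Sum: 830452279497019/265972606828544.


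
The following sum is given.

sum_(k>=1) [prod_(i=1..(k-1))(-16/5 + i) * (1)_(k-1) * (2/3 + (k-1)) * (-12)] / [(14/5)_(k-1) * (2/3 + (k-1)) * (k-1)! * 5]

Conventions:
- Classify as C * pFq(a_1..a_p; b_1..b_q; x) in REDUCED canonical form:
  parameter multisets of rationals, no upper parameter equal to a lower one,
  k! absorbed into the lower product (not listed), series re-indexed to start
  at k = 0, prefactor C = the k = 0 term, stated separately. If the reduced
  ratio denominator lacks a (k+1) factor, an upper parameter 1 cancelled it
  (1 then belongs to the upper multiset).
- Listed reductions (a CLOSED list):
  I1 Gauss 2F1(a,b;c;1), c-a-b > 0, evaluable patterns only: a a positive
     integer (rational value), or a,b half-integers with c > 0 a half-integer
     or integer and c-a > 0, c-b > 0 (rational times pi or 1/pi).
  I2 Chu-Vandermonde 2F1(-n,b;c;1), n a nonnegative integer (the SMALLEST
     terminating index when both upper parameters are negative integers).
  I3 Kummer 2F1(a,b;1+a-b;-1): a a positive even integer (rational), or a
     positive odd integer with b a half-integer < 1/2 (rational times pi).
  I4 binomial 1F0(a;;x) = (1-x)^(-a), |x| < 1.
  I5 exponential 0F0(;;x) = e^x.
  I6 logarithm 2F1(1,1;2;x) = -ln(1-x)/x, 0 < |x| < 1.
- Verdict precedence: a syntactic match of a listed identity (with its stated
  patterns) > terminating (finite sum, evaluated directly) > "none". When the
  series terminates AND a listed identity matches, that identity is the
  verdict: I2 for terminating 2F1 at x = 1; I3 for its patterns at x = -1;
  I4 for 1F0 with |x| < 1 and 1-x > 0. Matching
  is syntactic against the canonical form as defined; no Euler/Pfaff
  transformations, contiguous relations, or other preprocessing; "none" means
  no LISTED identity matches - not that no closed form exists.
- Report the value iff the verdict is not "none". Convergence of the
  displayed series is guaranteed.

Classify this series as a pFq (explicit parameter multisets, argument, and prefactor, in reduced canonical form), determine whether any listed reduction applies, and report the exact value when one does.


The series (x = 1) is 2F1: upper {-11/5, 1}, lower {14/5}, prefactor -12/5. Verdict: Gauss (I1, integer-parameter pattern) fires (x = 1: the Gamma ratio telescopes since c-a-b = 4 > 0 and a = 1 in Z>0). Exact value: -27/25.

Key observation: t_0 = -12/5 here, and the constant factors (C = -12/5, x = 1) combine into one prefactor.
Adjacent-term ratio: r(k) = 1 * (k-11/5) (k+1) / [(k+14/5) (k+1)] - poly over poly, x = 1 from leading terms; C = -12/5 at k = 0.


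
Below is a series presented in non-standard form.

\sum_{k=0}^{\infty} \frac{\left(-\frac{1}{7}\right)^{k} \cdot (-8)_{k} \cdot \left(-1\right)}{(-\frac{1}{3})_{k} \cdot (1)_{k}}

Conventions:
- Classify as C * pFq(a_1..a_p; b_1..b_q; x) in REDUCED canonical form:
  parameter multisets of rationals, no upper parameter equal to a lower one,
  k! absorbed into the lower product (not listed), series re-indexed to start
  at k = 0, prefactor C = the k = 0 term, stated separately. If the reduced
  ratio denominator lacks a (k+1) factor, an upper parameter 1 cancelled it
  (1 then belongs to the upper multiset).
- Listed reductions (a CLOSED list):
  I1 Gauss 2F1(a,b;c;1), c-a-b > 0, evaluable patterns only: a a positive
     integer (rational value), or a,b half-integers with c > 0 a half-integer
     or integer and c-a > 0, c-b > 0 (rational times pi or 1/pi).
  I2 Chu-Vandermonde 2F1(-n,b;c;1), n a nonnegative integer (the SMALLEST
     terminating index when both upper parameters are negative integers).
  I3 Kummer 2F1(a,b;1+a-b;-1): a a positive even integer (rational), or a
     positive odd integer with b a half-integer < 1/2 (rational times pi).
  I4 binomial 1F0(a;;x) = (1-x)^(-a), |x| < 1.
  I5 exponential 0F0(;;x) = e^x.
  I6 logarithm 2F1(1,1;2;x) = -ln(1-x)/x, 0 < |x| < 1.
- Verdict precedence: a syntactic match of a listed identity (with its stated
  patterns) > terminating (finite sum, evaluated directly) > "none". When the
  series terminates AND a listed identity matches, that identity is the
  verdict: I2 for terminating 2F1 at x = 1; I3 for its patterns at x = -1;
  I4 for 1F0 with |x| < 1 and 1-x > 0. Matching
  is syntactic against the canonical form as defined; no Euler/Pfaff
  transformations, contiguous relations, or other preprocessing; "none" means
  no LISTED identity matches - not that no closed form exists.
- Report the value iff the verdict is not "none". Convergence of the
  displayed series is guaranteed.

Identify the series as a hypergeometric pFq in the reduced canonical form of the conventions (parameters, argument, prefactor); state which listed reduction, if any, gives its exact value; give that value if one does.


The tell: with t_0 = -1, (1)_k (C = -1, x = -1/7) is k! itself.
Consecutive-term ratio: r(k) = -\frac{1}{7} * (k-8) / [(k-\frac{1}{3}) (k+1)] - rational; roots negated = parameters, x = -\frac{1}{7}, C = -1.

With C = -1: the canonical form is 1F1(-8; -\frac{1}{3}; -\frac{1}{7}). Verdict: terminating - upper -8 stops the sum at k = 8; the 9 terms are added exactly. Its exact value is \frac{132118019568481}{24147598428800}.


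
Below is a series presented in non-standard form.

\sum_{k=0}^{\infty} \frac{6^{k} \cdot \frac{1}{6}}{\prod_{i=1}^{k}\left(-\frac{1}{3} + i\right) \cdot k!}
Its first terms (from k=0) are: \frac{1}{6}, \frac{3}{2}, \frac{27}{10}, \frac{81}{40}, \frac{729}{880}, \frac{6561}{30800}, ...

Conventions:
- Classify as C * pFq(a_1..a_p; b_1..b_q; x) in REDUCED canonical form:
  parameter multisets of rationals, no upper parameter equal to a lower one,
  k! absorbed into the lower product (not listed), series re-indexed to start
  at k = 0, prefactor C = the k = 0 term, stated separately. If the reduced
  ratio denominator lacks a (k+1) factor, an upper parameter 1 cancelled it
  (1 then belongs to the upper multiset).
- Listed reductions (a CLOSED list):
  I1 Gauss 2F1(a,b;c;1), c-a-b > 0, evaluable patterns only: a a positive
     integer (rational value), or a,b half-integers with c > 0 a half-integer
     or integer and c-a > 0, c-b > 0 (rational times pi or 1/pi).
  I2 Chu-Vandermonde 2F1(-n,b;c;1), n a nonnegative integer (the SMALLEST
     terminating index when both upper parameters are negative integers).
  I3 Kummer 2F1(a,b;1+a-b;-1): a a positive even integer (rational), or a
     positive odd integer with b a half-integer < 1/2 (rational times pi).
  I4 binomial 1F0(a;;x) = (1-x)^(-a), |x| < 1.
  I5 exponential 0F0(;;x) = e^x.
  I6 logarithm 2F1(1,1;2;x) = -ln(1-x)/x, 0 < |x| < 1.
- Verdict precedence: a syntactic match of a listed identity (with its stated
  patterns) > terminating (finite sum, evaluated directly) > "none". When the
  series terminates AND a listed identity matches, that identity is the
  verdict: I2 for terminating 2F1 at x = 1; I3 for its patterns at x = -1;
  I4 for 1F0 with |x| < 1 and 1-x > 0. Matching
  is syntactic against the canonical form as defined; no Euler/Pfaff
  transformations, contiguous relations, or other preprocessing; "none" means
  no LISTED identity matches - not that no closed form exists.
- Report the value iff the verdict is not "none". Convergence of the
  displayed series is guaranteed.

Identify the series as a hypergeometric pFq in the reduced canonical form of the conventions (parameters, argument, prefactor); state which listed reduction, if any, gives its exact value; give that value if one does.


With C = \frac{1}{6}: the canonical form is 0F1(-; \frac{2}{3}; 6). Verdict: none. Every listed pattern misses the 0F1 form at 6, upper {-}.

First insight: t_0 being \frac{1}{6}, the lower running product (prefactor 1/6) is a rising factorial.
Ratio: r(k) = 6 * 1 / [(k+\frac{2}{3}) (k+1)] ; factor over Q: parameters, x = 6, and C = \frac{1}{6}.


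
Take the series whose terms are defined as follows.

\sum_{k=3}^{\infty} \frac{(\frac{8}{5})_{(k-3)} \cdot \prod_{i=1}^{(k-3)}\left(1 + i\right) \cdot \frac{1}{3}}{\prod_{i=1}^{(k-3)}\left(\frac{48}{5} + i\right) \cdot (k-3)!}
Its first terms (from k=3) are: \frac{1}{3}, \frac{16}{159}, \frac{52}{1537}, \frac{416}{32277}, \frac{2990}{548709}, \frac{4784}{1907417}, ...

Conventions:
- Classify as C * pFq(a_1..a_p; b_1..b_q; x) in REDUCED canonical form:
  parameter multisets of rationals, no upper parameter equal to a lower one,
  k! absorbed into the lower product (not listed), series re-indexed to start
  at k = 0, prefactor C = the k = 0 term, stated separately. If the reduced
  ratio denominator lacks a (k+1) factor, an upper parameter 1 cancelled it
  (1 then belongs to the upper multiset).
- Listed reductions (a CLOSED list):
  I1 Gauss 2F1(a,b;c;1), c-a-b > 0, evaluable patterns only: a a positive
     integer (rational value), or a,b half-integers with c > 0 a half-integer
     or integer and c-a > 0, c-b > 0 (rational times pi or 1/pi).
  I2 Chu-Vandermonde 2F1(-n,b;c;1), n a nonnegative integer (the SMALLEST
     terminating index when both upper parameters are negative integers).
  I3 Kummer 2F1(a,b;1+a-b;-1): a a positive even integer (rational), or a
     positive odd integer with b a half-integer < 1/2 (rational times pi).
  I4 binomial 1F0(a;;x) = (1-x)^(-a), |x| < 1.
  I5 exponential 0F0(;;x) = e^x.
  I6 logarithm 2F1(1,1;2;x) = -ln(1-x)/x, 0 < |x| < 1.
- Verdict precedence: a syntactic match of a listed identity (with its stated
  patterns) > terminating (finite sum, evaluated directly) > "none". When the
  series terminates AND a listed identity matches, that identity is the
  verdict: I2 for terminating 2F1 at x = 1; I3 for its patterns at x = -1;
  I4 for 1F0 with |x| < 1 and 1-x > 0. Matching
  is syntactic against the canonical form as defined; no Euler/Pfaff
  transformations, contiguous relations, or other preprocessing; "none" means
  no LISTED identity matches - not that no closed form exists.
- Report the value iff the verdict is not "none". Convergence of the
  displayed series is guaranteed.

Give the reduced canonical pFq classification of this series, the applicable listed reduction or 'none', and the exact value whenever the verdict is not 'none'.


x = 1 here; the reduced form reads 2F1, upper {\frac{8}{5}, 2}, lower {\frac{53}{5}}, C = \frac{1}{3}. Verdict: Gauss (I1, integer-parameter pattern) applies (x = 1: the Gamma ratio telescopes since c-a-b = 7 > 0 and a = 2 in Z>0). Sum: \frac{86}{175}.

Structural cue: x = 1 and the running product (prefactor 1/3) telescopes to a rising factorial.
Term ratio: r(k) = 1 * (k+\frac{8}{5}) (k+2) / [(k+\frac{53}{5}) (k+1)] - poly over poly, x = 1 from leading terms; C = \frac{1}{3} at k = 0.


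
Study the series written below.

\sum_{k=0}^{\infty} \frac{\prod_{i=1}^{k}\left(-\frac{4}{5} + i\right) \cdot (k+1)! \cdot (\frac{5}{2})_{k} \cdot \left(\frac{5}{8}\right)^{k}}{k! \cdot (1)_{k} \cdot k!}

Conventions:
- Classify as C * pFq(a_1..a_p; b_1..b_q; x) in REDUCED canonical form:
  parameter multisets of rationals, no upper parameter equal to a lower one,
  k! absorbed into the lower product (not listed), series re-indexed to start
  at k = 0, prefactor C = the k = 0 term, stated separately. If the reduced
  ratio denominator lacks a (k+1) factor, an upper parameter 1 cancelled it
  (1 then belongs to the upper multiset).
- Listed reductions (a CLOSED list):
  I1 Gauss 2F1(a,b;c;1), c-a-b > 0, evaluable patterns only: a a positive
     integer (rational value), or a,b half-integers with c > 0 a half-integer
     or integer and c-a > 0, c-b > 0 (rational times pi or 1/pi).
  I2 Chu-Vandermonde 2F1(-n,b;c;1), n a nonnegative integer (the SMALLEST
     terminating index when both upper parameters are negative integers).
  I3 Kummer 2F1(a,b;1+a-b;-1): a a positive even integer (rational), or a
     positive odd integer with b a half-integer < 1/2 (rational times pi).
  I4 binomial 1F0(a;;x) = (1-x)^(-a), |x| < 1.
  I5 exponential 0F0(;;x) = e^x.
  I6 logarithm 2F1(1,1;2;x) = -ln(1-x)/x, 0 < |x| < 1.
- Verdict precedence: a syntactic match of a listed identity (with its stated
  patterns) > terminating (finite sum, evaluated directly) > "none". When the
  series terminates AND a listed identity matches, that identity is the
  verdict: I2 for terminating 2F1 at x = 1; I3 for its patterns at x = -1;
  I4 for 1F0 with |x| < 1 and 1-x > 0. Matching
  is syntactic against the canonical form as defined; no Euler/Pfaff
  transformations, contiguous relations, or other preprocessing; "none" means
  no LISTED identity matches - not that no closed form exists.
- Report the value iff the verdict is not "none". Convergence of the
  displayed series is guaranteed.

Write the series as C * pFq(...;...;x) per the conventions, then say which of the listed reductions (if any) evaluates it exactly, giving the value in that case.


With C = 1: the canonical form is 3F2(\frac{1}{5}, 2, \frac{5}{2}; 1, 1; \frac{5}{8}). Verdict: no listed reduction: x = \frac{5}{8} and upper {\frac{1}{5}, 2, \frac{5}{2}} fail every I1-I6 pattern.

First insight: with t_0 = 1, the denominator's factorial ratio (C = 1) is a lower Pochhammer.
Consecutive-term ratio: r(k) = \frac{5}{8} * (k+\frac{1}{5}) (k+2) (k+\frac{5}{2}) / [(k+1) (k+1) (k+1)] - rational in k, leading ratio \frac{5}{8}; with t_0 = 1, classification follows.


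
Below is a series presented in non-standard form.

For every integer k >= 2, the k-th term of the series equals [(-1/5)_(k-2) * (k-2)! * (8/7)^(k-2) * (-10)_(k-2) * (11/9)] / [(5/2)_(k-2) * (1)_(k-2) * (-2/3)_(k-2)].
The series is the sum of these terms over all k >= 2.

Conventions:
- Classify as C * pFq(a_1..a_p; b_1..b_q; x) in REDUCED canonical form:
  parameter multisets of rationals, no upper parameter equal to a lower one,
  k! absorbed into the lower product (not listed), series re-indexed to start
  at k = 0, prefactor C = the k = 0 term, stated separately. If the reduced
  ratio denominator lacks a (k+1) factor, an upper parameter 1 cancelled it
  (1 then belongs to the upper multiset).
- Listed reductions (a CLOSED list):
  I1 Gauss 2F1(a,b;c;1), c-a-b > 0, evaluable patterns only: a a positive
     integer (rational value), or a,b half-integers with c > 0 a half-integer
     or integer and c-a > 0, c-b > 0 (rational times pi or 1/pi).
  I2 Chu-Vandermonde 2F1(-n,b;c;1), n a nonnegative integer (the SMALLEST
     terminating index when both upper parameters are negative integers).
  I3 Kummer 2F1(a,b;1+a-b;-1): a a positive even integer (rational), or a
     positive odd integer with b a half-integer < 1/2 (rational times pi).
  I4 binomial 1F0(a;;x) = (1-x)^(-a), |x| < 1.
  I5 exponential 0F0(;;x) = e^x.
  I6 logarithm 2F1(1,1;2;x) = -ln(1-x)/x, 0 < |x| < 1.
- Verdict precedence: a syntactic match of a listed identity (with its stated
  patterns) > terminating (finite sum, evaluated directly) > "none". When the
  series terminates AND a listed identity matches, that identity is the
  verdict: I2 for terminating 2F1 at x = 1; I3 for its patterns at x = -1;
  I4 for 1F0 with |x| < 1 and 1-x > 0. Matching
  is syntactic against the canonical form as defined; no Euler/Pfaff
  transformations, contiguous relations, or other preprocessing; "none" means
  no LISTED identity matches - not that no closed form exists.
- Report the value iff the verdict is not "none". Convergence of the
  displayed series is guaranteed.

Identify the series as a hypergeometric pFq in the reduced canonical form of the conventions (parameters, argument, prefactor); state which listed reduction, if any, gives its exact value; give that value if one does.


The tell: x = (8/7) and (1)_k (C = 11/9, x = 8/7) is k! itself.
Ratio: r(k) = (8/7) * (k-10) (k-1/5) (k+1) / [(k-2/3) (k+5/2) (k+1)] ; factor over Q: parameters, x = (8/7), and C = 11/9.

This is 11/9 * 3F2(-10, -1/5, 1; -2/3, 5/2; 8/7) in reduced canonical form. Verdict: terminating. (-10)_k vanishes past k = 10, leaving a 11-term sum, computed directly. Exact value: 492447698481648927547607711/300013469986768868408203125.


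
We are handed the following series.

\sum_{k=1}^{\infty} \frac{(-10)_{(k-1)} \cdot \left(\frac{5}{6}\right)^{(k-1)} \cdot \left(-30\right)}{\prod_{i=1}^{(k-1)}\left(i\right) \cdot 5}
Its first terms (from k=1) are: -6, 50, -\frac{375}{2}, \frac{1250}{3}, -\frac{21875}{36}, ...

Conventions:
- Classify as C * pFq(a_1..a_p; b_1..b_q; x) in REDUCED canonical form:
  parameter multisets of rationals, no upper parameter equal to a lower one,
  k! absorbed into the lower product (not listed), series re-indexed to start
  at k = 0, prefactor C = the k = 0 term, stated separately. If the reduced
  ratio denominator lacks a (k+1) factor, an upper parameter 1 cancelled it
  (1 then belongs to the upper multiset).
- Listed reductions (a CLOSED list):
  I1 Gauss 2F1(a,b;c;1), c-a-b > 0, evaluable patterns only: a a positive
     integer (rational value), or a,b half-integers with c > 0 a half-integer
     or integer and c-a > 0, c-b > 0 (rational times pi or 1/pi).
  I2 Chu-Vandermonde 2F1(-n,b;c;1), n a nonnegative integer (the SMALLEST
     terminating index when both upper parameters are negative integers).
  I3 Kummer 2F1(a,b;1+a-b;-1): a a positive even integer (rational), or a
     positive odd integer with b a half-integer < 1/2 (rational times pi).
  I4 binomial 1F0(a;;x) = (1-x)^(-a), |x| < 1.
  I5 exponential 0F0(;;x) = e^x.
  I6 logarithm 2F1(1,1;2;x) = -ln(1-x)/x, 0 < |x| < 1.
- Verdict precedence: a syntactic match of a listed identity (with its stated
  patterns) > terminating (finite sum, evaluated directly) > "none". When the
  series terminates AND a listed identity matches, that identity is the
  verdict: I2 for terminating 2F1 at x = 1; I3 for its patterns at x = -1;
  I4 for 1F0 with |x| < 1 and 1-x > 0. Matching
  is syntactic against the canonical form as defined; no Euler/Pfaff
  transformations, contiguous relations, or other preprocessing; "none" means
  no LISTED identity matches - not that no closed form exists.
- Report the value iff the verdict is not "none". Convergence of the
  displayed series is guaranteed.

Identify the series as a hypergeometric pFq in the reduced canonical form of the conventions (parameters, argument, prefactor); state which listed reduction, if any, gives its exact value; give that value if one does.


Classification (C = -6): 1F0 with upper {-10}, lower {-}, argument x = \frac{5}{6}. Verdict: this is the binomial series (I4) (the 1F0 binomial series: exponent 10, x = \frac{5}{6}). Sum: -\frac{1}{10077696}.

Key observation: x = \frac{5}{6} and the constant factors (prefactor -6) combine into one prefactor.
Ratio: r(k) = \frac{5}{6} * (k-10) / [(k+1)] - rational; roots negated = parameters, x = \frac{5}{6}, C = -6.


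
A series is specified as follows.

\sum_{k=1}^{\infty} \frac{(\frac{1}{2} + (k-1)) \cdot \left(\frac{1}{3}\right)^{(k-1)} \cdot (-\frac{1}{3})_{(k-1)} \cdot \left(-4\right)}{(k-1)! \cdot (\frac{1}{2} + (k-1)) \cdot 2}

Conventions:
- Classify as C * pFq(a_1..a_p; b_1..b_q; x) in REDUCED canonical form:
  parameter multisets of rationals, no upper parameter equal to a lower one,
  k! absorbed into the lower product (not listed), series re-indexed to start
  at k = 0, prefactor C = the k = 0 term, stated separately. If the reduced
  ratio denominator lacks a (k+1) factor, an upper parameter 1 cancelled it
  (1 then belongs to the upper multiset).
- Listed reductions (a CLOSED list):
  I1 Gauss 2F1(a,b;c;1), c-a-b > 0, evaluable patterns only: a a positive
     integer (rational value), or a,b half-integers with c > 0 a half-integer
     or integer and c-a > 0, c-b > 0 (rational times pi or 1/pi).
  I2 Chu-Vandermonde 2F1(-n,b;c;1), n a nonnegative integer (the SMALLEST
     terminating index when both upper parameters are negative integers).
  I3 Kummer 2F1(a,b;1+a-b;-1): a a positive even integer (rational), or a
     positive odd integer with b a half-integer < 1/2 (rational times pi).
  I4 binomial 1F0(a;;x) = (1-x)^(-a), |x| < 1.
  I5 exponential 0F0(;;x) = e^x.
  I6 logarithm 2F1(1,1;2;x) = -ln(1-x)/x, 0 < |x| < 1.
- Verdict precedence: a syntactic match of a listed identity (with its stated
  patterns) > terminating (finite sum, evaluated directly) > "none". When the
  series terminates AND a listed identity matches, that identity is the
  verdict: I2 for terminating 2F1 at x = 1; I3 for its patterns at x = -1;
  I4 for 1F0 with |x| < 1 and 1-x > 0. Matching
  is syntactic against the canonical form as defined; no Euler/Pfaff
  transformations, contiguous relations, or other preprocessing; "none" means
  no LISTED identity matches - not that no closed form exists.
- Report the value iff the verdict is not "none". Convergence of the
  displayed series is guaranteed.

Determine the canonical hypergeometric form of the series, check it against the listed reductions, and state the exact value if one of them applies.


x = \frac{1}{3} here; the reduced form reads 1F0, upper {-\frac{1}{3}}, lower {-}, C = -2. Verdict: the I4 binomial reduction applies (the 1F0 binomial series: exponent 1/3, x = \frac{1}{3}). Value: \left(-2\right) \cdot \left(\frac{2}{3}\right)^{\frac{1}{3}}.

The tell: from the first term -2: the constant factors (C = -2) combine into one prefactor.
Term ratio: r(k) = \frac{1}{3} * (k-\frac{1}{3}) / [(k+1)] - rational; roots negated = parameters, x = \frac{1}{3}, C = -2.


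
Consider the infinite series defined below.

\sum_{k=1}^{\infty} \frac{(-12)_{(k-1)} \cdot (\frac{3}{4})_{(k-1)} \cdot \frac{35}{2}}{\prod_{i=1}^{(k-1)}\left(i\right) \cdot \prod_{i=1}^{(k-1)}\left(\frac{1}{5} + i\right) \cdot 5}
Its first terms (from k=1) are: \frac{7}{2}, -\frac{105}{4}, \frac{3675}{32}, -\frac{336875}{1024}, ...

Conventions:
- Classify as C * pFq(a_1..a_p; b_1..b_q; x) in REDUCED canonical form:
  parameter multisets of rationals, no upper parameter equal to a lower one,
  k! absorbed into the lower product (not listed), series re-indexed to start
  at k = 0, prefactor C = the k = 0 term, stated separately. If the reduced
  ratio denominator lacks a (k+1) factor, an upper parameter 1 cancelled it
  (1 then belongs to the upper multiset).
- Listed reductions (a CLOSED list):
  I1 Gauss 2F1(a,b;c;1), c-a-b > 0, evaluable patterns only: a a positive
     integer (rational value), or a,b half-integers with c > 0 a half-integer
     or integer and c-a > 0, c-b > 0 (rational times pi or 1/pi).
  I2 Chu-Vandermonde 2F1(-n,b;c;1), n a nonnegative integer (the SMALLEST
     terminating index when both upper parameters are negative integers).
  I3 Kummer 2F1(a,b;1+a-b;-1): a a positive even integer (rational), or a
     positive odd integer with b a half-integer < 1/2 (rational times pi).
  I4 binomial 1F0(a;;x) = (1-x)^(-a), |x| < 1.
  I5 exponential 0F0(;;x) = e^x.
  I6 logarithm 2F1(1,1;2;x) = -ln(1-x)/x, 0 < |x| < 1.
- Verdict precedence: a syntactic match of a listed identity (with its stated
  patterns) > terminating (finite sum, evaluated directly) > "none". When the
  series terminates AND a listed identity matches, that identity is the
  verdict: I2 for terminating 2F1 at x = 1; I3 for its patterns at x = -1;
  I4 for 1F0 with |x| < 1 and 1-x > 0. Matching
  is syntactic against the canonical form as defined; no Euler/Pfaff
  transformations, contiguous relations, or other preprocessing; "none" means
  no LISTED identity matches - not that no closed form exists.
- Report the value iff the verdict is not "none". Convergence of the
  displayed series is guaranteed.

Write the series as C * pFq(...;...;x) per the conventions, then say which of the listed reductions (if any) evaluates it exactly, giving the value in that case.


The series (x = 1) is 2F1: upper {-12, \frac{3}{4}}, lower {\frac{6}{5}}, prefactor \frac{7}{2}. Verdict at x = 1: the Chu-Vandermonde identity I2 matches (terminating 2F1 at x = 1 with n = 12, b = 3/4, c = \frac{6}{5}). Sum: \frac{44961444080829549}{181148251527839744}.

Key observation: with t_0 = \frac{7}{2}, the constant factors (C = 7/2) combine into one prefactor.
Consecutive-term ratio: r(k) = 1 * (k-12) (k+\frac{3}{4}) / [(k+\frac{6}{5}) (k+1)] - rational in k. x = 1; t_0 = \frac{7}{2}; negate the roots.


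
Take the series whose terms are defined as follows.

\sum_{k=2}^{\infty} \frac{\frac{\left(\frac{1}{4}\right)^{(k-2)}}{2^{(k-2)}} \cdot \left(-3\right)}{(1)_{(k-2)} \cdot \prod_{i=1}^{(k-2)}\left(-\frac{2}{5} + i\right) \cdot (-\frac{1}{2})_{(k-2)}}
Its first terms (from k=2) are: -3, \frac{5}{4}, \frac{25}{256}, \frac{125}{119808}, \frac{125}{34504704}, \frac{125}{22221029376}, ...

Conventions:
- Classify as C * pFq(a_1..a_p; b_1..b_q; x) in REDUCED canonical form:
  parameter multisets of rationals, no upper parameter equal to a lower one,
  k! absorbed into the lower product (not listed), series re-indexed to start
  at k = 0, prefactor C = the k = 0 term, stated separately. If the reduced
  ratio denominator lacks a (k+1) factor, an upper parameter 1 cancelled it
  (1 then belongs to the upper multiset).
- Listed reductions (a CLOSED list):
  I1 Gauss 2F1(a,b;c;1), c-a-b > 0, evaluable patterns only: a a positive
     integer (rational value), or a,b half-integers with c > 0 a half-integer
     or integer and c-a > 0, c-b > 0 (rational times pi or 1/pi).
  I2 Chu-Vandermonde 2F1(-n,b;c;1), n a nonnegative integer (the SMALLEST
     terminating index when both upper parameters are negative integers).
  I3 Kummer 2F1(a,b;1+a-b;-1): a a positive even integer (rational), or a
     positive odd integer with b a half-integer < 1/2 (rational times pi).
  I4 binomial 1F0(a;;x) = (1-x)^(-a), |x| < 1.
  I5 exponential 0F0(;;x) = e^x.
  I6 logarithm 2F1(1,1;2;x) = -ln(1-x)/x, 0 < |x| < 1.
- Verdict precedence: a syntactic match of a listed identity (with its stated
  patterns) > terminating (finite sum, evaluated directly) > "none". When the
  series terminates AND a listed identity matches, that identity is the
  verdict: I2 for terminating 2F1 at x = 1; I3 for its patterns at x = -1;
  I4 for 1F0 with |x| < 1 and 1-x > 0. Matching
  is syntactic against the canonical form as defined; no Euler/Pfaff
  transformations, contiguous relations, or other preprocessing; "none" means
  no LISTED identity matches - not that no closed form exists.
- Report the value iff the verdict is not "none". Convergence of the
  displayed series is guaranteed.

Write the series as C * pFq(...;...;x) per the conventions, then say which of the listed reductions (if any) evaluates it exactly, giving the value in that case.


This is -3 * 0F2(-; -\frac{1}{2}, \frac{3}{5}; \frac{1}{8}) in reduced canonical form. Verdict: none. A 0F2 with upper {-} fits none of I1-I6 at x = \frac{1}{8}; the sum runs forever.

The tell: from the first term -3: the two k-th powers (C = -3) combine into one argument.
Term ratio: r(k) = \frac{1}{8} * 1 / [(k-\frac{1}{2}) (k+\frac{3}{5}) (k+1)] - poly over poly, x = \frac{1}{8} from leading terms; C = -3 at k = 0.
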